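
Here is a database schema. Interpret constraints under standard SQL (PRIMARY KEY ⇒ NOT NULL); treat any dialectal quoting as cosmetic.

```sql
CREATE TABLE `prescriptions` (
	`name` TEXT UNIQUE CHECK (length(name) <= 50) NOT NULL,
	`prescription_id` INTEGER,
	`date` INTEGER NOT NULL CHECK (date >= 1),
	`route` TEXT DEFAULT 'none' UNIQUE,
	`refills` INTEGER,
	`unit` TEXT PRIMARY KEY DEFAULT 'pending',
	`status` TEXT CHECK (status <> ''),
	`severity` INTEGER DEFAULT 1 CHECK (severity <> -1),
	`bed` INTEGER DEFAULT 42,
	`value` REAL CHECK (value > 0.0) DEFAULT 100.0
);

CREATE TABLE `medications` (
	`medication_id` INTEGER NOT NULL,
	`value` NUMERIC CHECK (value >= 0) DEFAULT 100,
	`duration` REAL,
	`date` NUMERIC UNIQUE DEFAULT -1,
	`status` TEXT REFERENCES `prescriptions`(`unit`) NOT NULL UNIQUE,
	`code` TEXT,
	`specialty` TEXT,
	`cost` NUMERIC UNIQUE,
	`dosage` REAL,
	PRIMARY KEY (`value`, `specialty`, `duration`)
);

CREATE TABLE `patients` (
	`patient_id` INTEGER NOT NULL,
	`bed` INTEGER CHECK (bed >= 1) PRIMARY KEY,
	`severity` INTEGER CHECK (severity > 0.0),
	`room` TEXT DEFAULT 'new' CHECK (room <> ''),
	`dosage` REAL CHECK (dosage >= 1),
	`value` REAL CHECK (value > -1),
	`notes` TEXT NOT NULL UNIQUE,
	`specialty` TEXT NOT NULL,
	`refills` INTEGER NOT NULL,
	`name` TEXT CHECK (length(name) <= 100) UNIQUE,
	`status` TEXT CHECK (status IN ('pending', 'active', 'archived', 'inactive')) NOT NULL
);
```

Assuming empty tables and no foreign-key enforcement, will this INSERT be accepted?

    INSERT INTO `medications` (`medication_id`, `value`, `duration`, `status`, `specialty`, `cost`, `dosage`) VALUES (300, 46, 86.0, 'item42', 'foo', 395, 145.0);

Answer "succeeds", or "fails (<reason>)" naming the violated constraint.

NOT NULL columns: duration is supplied; medication_id is supplied; specialty is supplied; status is supplied; value is supplied.
CHECK constraints: 46 satisfies (value >= 0).
No constraint is violated.

succeeds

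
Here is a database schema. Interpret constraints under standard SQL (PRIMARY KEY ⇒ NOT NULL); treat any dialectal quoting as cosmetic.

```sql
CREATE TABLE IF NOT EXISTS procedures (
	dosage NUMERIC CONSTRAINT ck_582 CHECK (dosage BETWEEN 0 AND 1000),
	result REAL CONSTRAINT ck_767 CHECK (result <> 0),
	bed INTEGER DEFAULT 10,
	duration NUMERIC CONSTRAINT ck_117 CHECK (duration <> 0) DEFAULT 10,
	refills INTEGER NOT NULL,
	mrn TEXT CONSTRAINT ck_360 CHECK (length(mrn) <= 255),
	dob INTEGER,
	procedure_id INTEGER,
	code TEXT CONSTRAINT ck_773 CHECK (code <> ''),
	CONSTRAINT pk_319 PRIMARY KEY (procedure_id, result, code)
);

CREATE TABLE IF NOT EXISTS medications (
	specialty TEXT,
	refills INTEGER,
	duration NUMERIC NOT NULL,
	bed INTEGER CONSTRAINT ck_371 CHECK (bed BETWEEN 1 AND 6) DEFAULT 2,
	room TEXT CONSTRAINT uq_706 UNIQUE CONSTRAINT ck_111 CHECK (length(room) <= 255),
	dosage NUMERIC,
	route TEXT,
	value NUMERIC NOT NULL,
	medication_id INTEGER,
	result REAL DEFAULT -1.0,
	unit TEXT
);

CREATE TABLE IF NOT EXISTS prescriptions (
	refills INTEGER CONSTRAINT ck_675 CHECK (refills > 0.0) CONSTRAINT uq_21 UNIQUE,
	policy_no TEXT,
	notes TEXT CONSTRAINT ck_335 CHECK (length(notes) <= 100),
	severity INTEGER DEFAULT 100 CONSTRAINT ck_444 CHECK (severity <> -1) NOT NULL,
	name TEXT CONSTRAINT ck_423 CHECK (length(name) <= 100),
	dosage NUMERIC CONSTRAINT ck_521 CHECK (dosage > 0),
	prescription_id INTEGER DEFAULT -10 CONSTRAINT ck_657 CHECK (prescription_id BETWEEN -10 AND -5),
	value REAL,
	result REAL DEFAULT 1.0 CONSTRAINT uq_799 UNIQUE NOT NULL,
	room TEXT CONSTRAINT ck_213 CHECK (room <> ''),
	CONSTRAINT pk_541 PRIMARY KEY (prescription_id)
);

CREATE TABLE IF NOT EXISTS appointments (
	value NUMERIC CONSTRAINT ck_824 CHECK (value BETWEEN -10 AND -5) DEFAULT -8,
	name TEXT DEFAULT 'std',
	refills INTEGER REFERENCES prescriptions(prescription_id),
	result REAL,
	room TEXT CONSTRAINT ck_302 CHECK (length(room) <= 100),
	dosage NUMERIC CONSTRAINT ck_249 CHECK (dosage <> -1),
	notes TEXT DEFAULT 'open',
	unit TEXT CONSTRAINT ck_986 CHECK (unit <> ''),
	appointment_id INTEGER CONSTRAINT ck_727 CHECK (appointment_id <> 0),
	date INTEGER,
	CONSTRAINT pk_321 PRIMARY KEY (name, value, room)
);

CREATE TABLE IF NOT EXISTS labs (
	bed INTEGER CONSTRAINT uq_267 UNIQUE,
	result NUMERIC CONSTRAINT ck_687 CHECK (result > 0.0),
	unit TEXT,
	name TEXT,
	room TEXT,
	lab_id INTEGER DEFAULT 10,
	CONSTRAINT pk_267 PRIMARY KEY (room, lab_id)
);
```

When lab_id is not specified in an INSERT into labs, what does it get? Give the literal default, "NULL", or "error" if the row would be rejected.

lab_id has an explicit DEFAULT 10.
When the column is omitted from an INSERT, that default is used.

10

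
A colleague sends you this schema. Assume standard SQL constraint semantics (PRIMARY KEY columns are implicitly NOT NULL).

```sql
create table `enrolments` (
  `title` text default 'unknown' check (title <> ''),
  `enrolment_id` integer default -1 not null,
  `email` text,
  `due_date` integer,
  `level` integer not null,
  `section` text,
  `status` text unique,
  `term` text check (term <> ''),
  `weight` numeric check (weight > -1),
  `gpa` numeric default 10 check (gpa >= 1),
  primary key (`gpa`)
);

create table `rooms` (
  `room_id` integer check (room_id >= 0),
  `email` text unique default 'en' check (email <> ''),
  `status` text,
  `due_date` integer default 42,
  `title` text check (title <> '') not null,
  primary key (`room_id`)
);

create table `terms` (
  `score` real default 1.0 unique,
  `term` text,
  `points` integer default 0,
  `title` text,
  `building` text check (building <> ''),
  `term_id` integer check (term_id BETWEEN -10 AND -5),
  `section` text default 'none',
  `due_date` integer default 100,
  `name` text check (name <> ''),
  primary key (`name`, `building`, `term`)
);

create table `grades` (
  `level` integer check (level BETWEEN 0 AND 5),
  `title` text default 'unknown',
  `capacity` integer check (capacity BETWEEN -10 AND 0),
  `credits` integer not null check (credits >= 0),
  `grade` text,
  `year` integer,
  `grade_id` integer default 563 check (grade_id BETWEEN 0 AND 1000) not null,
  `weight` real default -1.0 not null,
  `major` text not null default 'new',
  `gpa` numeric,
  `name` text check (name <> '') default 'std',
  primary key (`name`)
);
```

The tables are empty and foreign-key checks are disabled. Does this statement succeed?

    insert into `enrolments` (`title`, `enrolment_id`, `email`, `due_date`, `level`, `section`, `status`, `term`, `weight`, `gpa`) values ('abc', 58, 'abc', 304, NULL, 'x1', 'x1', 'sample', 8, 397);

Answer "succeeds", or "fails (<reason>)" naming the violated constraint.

fails (NOT NULL on level)

level is explicitly set to NULL, but level is declared NOT NULL.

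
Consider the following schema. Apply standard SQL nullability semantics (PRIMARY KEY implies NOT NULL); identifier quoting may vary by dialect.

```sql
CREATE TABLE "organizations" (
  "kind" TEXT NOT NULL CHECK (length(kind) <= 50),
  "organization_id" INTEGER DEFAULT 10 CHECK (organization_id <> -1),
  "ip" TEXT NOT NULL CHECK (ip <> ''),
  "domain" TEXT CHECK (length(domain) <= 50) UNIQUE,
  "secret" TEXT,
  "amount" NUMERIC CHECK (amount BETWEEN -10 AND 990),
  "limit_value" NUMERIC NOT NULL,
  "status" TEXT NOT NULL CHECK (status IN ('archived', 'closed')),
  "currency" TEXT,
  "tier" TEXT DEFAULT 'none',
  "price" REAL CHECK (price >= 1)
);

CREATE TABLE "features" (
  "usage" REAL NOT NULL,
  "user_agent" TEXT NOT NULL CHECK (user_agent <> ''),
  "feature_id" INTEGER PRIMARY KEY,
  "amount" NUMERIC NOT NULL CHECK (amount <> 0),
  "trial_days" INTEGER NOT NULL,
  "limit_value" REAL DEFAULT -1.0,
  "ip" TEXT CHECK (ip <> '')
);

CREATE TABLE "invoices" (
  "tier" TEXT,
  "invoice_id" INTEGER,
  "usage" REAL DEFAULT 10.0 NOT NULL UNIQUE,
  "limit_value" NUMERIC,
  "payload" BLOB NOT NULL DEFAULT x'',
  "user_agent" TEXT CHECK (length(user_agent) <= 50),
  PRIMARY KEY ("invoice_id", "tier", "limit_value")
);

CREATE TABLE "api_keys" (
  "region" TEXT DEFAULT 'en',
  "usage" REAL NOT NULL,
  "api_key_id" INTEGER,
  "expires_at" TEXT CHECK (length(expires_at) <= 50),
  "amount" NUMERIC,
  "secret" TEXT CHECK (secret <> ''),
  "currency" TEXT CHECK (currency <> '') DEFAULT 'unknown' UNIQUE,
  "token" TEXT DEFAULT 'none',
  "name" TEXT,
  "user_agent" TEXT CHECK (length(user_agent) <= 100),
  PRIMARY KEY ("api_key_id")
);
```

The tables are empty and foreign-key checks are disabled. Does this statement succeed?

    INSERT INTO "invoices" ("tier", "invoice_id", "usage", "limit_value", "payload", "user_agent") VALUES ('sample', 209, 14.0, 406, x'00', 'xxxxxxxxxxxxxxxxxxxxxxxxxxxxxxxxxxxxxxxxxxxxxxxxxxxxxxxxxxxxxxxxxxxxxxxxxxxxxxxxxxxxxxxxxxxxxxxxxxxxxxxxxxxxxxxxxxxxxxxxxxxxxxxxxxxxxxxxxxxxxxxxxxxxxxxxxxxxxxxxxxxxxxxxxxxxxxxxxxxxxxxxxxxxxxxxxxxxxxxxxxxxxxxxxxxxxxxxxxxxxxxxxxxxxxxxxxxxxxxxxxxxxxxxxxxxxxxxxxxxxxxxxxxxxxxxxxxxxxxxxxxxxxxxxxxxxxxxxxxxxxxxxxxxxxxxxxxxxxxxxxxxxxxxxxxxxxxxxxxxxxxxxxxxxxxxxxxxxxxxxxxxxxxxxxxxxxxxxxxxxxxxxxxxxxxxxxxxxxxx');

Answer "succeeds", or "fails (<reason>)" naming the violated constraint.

The value 'xxxxxxxxxxxxxxxxxxxxxxxxxxxxxxxxxxxxxxxxxxxxxxxxxxxxxxxxxxxxxxxxxxxxxxxxxxxxxxxxxxxxxxxxxxxxxxxxxxxxxxxxxxxxxxxxxxxxxxxxxxxxxxxxxxxxxxxxxxxxxxxxxxxxxxxxxxxxxxxxxxxxxxxxxxxxxxxxxxxxxxxxxxxxxxxxxxxxxxxxxxxxxxxxxxxxxxxxxxxxxxxxxxxxxxxxxxxxxxxxxxxxxxxxxxxxxxxxxxxxxxxxxxxxxxxxxxxxxxxxxxxxxxxxxxxxxxxxxxxxxxxxxxxxxxxxxxxxxxxxxxxxxxxxxxxxxxxxxxxxxxxxxxxxxxxxxxxxxxxxxxxxxxxxxxxxxxxxxxxxxxxxxxxxxxxxxxxxxxxx' for user_agent violates CHECK (length(user_agent) <= 50).

fails (CHECK on user_agent)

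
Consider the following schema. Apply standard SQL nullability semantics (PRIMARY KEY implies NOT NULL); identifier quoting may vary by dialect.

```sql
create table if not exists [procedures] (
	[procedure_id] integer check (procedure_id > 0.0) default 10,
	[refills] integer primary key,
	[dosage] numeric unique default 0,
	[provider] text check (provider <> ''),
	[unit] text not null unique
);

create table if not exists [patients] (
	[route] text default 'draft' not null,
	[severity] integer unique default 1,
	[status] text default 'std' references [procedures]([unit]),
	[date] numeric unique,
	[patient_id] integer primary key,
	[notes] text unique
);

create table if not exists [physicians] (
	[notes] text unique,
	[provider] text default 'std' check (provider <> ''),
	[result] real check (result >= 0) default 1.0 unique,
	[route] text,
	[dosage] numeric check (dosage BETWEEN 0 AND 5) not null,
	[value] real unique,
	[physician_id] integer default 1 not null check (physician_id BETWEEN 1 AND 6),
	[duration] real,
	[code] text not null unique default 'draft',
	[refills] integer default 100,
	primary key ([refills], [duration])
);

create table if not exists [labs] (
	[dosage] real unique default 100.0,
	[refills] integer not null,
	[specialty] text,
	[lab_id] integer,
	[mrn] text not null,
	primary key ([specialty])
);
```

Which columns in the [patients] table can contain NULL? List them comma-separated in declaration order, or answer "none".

- route: declared NOT NULL → not nullable.
- severity: UNIQUE does not imply NOT NULL → nullable.
- status: a foreign key column may be NULL unless separately constrained → nullable.
- date: UNIQUE does not imply NOT NULL → nullable.
- patient_id: part of the PRIMARY KEY, which implies NOT NULL → not nullable.
- notes: UNIQUE does not imply NOT NULL → nullable.

severity, status, date, notes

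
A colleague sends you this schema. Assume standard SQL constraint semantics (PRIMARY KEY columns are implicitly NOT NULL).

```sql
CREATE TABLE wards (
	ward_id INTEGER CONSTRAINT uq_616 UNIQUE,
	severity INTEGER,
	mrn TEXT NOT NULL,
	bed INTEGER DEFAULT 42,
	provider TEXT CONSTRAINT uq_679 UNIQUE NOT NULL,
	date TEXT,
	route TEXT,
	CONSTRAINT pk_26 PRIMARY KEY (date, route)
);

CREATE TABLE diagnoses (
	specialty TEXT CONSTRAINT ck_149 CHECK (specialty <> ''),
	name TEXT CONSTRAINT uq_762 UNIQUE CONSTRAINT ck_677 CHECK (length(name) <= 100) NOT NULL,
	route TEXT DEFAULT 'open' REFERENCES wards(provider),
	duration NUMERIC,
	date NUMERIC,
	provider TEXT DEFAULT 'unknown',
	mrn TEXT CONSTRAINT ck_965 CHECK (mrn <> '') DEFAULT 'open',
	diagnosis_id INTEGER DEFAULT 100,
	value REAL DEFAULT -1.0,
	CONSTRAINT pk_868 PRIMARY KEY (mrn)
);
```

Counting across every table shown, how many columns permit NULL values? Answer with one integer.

wards: 3 nullable (ward_id, severity, bed — PK (date, route) and explicit NOT NULL columns excluded).
diagnoses: 7 nullable (specialty, route, duration, date, provider, diagnosis_id, value — PK (mrn) and explicit NOT NULL columns excluded).
Total: 3 + 7 = 10.

10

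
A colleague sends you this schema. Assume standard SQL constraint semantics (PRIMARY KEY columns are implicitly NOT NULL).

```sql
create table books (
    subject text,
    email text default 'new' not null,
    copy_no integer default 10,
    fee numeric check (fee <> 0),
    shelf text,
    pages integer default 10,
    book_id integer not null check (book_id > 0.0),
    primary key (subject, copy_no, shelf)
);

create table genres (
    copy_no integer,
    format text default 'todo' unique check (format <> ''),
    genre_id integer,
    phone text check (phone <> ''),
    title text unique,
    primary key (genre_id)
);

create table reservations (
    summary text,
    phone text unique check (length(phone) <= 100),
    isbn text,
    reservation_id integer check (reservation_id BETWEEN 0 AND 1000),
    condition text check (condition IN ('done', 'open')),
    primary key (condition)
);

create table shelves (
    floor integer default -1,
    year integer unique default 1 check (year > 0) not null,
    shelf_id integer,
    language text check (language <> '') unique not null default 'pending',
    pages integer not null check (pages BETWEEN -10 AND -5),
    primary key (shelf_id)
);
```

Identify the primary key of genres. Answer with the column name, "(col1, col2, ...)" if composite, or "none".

genre_id is declared PRIMARY KEY as a table-level PRIMARY KEY clause.

genre_id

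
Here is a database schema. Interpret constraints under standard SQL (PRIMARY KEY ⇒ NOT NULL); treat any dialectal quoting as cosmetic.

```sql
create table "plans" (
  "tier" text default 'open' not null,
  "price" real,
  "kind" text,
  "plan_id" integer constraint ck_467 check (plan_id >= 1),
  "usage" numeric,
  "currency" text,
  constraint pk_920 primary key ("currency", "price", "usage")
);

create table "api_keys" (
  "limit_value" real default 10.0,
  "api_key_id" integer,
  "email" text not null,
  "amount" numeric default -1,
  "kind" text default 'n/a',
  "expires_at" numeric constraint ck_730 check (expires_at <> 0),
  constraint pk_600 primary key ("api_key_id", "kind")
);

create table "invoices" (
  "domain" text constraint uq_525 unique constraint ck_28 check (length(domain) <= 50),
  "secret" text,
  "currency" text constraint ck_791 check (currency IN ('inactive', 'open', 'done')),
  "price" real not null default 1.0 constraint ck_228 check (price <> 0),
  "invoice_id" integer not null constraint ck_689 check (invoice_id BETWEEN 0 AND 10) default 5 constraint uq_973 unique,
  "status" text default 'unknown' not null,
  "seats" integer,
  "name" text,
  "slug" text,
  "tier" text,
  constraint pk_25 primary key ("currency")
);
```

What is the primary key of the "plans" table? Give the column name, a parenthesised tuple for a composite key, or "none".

(currency, price, usage)

A table-level PRIMARY KEY clause names 3 columns: currency, price, usage.
This is a composite key — the combination is unique, not each column individually.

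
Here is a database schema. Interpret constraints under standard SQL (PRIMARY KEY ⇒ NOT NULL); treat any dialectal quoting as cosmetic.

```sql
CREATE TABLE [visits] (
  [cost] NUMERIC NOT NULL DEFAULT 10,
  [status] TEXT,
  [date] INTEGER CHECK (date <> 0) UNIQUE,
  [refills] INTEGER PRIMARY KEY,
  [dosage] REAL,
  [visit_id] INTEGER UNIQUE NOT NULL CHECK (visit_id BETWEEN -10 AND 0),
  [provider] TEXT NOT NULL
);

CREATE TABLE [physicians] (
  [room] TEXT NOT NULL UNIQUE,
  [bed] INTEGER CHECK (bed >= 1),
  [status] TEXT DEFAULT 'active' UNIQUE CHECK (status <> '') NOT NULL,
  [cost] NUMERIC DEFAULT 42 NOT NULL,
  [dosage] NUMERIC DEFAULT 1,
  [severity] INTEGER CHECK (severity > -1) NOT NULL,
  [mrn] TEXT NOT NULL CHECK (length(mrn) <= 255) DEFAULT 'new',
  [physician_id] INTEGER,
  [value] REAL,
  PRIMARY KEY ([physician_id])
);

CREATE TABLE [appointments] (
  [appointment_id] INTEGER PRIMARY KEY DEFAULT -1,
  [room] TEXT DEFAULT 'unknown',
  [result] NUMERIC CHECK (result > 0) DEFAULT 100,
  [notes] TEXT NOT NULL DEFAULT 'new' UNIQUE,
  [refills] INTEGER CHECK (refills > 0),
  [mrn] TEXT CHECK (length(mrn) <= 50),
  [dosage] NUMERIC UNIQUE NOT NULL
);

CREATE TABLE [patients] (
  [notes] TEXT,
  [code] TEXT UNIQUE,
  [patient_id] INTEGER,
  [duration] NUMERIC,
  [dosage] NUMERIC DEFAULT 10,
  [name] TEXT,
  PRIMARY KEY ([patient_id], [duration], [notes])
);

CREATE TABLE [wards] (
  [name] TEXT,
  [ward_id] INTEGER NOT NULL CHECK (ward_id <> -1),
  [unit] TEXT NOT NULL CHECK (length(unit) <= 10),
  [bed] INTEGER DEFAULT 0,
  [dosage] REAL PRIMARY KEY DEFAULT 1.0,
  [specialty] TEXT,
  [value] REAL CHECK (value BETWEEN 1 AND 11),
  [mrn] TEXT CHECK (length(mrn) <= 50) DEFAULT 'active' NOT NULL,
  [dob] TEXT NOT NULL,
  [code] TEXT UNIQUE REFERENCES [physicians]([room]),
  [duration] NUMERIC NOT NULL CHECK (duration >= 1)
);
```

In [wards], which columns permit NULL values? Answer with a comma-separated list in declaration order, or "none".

name, bed, specialty, value, code

- name: no NOT NULL constraint applies → nullable.
- ward_id: declared NOT NULL → not nullable.
- unit: declared NOT NULL → not nullable.
- bed: DEFAULT only fills an omitted column; an explicit NULL is still allowed → nullable.
- dosage: part of the PRIMARY KEY, which implies NOT NULL → not nullable.
- specialty: no NOT NULL constraint applies → nullable.
- value: CHECK does not forbid NULL (a CHECK constraint passes when its expression is NULL) → nullable.
- mrn: declared NOT NULL → not nullable.
- dob: declared NOT NULL → not nullable.
- code: a foreign key column may be NULL unless separately constrained → nullable.
- duration: declared NOT NULL → not nullable.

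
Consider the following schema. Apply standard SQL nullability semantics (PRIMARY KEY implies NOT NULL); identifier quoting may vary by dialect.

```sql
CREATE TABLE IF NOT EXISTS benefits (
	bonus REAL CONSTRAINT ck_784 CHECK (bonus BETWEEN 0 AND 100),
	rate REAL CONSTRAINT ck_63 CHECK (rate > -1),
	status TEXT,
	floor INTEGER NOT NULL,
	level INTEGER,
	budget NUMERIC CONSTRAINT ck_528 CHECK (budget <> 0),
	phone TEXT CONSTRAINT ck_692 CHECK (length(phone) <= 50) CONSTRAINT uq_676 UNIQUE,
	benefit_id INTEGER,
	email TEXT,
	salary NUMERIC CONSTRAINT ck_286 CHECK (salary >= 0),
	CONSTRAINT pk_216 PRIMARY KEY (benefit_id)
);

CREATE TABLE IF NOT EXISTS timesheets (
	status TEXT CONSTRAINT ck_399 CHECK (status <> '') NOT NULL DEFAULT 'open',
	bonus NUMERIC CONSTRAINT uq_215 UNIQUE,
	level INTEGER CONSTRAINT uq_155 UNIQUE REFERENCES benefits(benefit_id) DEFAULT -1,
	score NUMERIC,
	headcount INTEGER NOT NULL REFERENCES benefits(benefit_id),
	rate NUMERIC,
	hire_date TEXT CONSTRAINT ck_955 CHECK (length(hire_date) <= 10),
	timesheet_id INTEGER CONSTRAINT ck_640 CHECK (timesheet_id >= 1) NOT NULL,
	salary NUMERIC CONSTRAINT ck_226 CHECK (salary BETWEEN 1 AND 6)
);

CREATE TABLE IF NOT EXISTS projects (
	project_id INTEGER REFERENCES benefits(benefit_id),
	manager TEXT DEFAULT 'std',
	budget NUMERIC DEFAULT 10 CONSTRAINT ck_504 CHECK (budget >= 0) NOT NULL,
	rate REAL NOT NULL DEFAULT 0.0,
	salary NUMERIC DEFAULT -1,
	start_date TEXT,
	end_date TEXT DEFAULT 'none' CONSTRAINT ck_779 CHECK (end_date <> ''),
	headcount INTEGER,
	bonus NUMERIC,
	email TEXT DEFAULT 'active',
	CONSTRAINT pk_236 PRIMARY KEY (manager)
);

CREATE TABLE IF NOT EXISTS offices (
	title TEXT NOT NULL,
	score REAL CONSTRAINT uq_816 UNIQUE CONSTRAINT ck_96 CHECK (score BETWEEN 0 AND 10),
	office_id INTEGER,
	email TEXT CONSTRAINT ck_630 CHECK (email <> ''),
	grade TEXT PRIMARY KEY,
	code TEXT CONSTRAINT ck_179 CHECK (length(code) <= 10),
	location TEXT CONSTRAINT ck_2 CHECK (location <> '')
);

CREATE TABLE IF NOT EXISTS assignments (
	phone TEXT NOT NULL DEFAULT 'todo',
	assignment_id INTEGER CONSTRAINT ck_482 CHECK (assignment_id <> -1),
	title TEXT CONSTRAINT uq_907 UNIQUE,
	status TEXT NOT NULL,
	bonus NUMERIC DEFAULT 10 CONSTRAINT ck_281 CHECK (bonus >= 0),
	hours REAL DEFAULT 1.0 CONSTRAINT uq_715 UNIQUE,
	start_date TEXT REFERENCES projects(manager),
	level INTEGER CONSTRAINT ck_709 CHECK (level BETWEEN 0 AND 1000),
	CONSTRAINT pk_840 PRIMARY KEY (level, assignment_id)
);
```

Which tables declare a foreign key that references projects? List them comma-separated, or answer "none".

assignments

- assignments.start_date references projects(manager).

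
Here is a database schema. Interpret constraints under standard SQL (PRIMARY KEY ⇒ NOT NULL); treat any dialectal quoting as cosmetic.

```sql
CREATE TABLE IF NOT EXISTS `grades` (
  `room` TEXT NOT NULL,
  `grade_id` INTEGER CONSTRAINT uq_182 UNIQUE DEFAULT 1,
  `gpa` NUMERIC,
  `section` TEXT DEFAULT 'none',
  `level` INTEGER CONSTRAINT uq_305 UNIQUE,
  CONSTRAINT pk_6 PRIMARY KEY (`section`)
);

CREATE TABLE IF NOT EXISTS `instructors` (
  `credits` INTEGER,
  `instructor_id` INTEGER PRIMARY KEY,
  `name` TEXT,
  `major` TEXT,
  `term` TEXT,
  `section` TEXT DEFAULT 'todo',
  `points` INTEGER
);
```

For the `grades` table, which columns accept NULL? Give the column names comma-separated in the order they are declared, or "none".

grade_id, gpa, level

- room: declared NOT NULL → not nullable.
- grade_id: UNIQUE does not imply NOT NULL → nullable.
- gpa: no NOT NULL constraint applies → nullable.
- section: part of the PRIMARY KEY, which implies NOT NULL → not nullable.
- level: UNIQUE does not imply NOT NULL → nullable.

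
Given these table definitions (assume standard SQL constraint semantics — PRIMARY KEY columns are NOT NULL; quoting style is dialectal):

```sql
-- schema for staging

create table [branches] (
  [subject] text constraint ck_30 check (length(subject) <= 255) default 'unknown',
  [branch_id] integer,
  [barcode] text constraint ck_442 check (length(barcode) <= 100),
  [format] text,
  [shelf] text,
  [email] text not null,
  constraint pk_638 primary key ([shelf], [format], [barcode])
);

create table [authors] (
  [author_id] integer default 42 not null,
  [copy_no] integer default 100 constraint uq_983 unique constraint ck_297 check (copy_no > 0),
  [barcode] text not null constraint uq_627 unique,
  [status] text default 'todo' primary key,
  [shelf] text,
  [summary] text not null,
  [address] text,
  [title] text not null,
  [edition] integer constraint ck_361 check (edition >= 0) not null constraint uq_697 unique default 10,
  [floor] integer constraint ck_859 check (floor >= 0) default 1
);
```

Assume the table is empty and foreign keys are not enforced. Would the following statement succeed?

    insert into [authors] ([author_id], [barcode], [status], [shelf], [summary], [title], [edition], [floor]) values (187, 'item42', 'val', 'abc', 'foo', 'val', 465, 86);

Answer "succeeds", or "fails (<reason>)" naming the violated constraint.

NOT NULL columns: author_id is supplied; barcode is supplied; edition is supplied; status is supplied; summary is supplied; title is supplied.
CHECK constraints: 465 satisfies (edition >= 0); 86 satisfies (floor >= 0).
No constraint is violated.

succeeds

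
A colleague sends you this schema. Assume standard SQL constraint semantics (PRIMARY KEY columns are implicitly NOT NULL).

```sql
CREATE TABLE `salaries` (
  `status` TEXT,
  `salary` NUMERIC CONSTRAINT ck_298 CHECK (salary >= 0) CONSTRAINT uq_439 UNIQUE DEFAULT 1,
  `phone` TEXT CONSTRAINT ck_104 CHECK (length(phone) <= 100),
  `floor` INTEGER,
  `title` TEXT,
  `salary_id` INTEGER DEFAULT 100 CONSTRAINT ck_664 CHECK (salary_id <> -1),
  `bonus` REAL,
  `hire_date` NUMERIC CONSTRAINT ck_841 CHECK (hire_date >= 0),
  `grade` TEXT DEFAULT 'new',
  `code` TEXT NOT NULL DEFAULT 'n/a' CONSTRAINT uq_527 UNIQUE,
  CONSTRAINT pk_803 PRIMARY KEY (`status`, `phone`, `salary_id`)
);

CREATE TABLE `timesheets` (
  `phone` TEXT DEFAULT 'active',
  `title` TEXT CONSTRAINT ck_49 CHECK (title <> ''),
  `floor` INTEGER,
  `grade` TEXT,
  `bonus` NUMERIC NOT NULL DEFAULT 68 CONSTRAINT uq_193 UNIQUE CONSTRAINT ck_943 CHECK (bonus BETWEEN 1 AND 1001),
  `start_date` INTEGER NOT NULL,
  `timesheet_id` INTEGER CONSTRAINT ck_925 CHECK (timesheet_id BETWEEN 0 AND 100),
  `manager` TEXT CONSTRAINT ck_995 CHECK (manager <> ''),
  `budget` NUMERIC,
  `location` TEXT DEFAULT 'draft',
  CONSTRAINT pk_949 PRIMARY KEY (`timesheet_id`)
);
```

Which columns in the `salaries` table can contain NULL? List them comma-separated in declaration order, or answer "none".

- status: part of the PRIMARY KEY, which implies NOT NULL → not nullable.
- salary: CHECK does not forbid NULL (a CHECK constraint passes when its expression is NULL) → nullable.
- phone: part of the PRIMARY KEY, which implies NOT NULL → not nullable.
- floor: no NOT NULL constraint applies → nullable.
- title: no NOT NULL constraint applies → nullable.
- salary_id: part of the PRIMARY KEY, which implies NOT NULL → not nullable.
- bonus: no NOT NULL constraint applies → nullable.
- hire_date: CHECK does not forbid NULL (a CHECK constraint passes when its expression is NULL) → nullable.
- grade: DEFAULT only fills an omitted column; an explicit NULL is still allowed → nullable.
- code: declared NOT NULL → not nullable.

salary, floor, title, bonus, hire_date, grade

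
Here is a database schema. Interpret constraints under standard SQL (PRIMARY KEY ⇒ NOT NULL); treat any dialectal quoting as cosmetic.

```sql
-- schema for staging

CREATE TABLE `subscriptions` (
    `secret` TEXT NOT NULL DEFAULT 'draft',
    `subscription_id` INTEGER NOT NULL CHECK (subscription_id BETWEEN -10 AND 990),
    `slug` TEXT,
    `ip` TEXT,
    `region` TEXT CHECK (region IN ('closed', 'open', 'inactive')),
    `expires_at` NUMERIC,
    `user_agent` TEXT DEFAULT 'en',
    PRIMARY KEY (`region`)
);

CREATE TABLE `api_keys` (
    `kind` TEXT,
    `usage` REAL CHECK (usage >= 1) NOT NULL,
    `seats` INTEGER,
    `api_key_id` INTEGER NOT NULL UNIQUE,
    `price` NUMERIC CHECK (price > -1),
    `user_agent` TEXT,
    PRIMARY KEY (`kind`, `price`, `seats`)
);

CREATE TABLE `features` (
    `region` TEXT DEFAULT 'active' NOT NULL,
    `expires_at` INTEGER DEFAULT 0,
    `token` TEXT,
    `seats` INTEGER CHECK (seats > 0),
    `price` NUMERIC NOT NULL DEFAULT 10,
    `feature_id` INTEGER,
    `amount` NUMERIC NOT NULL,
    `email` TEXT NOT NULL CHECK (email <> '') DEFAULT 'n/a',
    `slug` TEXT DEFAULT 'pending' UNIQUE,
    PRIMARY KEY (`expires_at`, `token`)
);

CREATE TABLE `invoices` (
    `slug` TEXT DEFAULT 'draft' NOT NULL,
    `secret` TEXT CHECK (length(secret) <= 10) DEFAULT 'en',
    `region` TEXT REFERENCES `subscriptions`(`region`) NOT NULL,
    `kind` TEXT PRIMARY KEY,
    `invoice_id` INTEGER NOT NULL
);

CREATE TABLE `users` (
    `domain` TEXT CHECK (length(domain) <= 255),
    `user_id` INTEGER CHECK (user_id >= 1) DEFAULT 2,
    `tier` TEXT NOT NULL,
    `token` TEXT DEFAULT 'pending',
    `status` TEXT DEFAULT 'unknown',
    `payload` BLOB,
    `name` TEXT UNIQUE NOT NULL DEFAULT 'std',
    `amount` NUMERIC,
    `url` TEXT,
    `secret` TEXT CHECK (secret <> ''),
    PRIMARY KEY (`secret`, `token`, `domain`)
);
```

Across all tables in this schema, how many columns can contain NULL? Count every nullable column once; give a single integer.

subscriptions: 4 nullable (slug, ip, expires_at, user_agent — PK (region) and explicit NOT NULL columns excluded).
api_keys: 1 nullable (user_agent — PK (kind, price, seats) and explicit NOT NULL columns excluded).
features: 3 nullable (seats, feature_id, slug — PK (expires_at, token) and explicit NOT NULL columns excluded).
invoices: 1 nullable (secret — PK (kind) and explicit NOT NULL columns excluded).
users: 5 nullable (user_id, status, payload, amount, url — PK (secret, token, domain) and explicit NOT NULL columns excluded).
Total: 4 + 1 + 3 + 1 + 5 = 14.

14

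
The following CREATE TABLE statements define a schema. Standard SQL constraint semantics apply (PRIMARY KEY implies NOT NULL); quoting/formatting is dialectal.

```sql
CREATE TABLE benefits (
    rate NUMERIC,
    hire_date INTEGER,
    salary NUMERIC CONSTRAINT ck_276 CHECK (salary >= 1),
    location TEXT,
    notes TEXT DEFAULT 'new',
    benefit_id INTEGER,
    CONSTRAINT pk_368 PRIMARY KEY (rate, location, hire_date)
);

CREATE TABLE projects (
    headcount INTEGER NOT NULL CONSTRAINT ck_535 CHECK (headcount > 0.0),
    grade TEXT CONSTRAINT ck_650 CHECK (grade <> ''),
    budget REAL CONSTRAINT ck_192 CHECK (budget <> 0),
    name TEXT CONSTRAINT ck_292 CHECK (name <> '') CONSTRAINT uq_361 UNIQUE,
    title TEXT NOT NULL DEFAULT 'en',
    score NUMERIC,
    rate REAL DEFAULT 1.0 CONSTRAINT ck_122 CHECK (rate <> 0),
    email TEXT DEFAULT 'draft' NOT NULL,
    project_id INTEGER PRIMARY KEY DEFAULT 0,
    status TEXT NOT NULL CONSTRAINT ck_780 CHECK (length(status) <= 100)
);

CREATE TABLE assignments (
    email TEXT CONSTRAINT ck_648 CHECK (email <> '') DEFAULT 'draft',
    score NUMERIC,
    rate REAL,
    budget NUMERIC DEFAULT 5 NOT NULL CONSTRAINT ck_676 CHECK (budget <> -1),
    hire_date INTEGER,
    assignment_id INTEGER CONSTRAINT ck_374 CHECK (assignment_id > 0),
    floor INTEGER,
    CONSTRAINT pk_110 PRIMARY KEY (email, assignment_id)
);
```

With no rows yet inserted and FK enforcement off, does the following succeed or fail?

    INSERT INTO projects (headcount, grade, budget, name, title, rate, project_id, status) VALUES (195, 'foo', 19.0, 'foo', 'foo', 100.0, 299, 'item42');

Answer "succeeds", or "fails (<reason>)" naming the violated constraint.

NOT NULL columns: email defaults to 'draft'; headcount is supplied; project_id is supplied; status is supplied; title is supplied.
CHECK constraints: 195 satisfies (headcount > 0.0); 'foo' satisfies (grade <> ''); 19.0 satisfies (budget <> 0); 'foo' satisfies (name <> ''); 100.0 satisfies (rate <> 0); 'item42' satisfies (length(status) <= 100).
No constraint is violated.

succeeds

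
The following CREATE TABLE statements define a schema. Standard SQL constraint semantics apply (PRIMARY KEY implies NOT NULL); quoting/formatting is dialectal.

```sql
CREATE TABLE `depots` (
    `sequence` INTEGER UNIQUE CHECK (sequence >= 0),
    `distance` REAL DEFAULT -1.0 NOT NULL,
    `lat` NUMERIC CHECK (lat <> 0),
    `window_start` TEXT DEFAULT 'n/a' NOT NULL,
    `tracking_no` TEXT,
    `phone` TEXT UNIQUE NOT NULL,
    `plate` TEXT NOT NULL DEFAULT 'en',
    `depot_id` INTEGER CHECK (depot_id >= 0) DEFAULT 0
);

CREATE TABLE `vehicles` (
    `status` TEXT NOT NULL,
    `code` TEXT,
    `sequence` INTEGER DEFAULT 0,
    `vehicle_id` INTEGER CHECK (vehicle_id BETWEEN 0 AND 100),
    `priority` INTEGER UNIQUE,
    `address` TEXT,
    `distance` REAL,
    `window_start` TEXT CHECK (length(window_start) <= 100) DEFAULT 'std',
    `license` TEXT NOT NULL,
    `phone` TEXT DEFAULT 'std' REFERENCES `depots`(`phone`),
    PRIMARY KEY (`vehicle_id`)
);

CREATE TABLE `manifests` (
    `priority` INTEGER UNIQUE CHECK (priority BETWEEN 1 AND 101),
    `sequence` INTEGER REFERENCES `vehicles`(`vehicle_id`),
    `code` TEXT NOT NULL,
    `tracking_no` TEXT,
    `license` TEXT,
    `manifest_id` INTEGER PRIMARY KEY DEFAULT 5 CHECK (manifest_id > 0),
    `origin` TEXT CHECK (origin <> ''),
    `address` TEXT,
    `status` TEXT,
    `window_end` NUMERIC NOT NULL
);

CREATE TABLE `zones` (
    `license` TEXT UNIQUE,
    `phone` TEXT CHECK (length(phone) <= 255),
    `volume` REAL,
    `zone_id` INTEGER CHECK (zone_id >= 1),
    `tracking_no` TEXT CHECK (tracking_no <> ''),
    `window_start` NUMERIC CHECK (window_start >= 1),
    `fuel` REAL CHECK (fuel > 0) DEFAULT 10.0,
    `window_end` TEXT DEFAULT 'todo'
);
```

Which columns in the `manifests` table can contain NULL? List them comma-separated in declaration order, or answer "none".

- priority: CHECK does not forbid NULL (a CHECK constraint passes when its expression is NULL) → nullable.
- sequence: a foreign key column may be NULL unless separately constrained → nullable.
- code: declared NOT NULL → not nullable.
- tracking_no: no NOT NULL constraint applies → nullable.
- license: no NOT NULL constraint applies → nullable.
- manifest_id: part of the PRIMARY KEY, which implies NOT NULL → not nullable.
- origin: CHECK does not forbid NULL (a CHECK constraint passes when its expression is NULL) → nullable.
- address: no NOT NULL constraint applies → nullable.
- status: no NOT NULL constraint applies → nullable.
- window_end: declared NOT NULL → not nullable.

priority, sequence, tracking_no, license, origin, address, status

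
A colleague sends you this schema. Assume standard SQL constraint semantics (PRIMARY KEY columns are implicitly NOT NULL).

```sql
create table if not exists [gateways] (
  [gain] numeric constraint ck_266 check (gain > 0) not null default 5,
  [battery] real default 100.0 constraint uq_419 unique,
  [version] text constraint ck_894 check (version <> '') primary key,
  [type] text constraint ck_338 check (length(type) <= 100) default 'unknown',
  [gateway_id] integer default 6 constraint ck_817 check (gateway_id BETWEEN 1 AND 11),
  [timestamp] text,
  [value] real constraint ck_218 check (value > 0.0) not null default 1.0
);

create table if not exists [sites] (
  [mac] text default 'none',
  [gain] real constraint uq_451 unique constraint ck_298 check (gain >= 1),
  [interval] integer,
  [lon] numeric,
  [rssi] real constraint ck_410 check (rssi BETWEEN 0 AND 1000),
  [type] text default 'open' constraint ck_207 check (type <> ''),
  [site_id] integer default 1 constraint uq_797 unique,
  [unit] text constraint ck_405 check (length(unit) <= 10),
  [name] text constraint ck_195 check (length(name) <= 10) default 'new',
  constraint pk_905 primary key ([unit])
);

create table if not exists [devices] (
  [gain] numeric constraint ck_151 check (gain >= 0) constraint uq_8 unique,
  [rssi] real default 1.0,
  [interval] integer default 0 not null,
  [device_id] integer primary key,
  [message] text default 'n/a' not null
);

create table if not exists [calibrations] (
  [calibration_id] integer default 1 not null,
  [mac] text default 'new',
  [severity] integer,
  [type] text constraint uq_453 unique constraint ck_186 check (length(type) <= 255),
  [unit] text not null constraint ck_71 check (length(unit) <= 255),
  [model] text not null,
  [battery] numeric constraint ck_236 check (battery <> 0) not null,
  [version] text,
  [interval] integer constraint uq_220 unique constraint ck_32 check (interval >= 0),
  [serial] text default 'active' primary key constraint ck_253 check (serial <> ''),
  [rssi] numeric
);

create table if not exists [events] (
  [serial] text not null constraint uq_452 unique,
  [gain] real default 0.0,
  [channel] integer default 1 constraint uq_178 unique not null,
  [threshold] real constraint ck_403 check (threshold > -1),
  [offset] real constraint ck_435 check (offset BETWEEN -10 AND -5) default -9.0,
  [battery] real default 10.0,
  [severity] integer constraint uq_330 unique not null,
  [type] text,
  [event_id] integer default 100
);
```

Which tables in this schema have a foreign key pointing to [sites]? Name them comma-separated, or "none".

No REFERENCES clause anywhere in the schema names sites.

none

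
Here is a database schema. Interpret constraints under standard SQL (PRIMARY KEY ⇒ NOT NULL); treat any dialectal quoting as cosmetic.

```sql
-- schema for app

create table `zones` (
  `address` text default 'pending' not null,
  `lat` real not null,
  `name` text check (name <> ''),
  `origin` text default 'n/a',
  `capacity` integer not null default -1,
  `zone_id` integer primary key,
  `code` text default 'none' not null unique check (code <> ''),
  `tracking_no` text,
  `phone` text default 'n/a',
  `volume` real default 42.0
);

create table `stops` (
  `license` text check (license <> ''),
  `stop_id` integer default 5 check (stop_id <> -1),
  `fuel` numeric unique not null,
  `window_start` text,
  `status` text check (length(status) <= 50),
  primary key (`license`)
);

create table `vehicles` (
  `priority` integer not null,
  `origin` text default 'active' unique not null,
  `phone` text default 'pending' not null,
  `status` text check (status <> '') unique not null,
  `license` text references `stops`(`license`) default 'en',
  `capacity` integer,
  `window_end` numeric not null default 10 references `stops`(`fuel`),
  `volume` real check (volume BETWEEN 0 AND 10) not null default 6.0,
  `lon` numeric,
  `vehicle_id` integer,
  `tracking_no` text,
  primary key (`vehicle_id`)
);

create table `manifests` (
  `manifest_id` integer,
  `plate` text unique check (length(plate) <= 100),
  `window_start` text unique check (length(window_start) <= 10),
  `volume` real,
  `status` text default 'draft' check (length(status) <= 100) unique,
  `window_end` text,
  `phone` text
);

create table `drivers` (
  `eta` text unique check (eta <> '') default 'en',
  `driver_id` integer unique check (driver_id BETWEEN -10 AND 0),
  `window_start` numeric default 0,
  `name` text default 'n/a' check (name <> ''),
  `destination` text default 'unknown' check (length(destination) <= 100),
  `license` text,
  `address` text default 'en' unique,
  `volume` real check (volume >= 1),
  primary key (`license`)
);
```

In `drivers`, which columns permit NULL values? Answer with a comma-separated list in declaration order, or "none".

eta, driver_id, window_start, name, destination, address, volume

- eta: CHECK does not forbid NULL (a CHECK constraint passes when its expression is NULL) → nullable.
- driver_id: CHECK does not forbid NULL (a CHECK constraint passes when its expression is NULL) → nullable.
- window_start: DEFAULT only fills an omitted column; an explicit NULL is still allowed → nullable.
- name: CHECK does not forbid NULL (a CHECK constraint passes when its expression is NULL) → nullable.
- destination: CHECK does not forbid NULL (a CHECK constraint passes when its expression is NULL) → nullable.
- license: part of the PRIMARY KEY, which implies NOT NULL → not nullable.
- address: UNIQUE does not imply NOT NULL → nullable.
- volume: CHECK does not forbid NULL (a CHECK constraint passes when its expression is NULL) → nullable.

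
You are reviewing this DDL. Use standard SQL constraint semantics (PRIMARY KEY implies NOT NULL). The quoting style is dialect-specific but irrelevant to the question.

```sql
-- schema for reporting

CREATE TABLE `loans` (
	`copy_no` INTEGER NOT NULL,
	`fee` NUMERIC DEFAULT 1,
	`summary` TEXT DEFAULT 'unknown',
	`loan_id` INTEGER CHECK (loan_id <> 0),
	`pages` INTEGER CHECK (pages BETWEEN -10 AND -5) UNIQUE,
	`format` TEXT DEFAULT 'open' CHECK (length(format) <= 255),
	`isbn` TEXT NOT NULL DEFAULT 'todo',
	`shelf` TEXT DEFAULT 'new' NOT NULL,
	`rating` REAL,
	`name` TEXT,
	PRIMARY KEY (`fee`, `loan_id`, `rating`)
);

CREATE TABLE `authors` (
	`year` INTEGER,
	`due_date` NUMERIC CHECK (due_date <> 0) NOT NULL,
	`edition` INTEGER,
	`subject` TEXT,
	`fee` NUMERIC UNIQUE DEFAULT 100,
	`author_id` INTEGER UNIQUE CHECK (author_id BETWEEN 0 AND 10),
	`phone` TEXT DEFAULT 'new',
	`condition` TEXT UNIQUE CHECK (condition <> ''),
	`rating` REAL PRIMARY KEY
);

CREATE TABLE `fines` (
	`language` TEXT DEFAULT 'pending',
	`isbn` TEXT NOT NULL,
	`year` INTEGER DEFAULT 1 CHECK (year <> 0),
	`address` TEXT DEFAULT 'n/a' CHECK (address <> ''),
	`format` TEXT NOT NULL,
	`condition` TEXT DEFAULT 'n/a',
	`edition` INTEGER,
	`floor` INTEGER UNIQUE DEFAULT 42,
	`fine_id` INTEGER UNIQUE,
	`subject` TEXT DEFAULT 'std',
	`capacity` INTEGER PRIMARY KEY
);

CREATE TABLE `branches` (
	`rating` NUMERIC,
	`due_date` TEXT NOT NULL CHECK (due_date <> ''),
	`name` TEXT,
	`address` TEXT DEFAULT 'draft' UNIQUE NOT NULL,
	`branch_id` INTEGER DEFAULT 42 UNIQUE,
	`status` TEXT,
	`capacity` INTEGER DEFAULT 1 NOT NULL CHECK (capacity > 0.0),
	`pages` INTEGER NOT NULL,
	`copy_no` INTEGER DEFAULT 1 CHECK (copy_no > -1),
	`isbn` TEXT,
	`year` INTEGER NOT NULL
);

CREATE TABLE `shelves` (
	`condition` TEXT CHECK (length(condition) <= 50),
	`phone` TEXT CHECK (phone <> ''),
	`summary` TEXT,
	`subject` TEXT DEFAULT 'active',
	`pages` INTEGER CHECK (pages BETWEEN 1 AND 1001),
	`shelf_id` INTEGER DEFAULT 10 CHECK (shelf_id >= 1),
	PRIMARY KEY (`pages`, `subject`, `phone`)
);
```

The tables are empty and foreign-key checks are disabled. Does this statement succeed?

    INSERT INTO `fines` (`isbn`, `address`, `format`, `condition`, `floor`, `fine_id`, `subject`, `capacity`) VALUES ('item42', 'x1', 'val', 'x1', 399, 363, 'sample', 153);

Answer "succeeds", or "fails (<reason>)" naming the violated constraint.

NOT NULL columns: capacity is supplied; format is supplied; isbn is supplied.
CHECK constraints: 'x1' satisfies (address <> '').
No constraint is violated.

succeeds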